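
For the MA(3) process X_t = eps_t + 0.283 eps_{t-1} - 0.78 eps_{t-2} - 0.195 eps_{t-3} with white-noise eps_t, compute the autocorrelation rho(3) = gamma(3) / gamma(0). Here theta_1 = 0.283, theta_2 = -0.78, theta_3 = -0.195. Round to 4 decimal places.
\rho(3) = -0.1129

For an MA(q) process with theta_0 = 1, the autocovariance is
  gamma(k) = sigma^2 * sum_{i=0..q-k} theta_i * theta_{i+k},
and rho(k) = gamma(k) / gamma(0). Sigma^2 cancels.
  numerator   = (1)*(-0.195) = -0.195.
  denominator = (1)^2 + (0.283)^2 + (-0.78)^2 + (-0.195)^2 = 1.726514.
  rho(3) = -0.195 / 1.726514 = -0.1129.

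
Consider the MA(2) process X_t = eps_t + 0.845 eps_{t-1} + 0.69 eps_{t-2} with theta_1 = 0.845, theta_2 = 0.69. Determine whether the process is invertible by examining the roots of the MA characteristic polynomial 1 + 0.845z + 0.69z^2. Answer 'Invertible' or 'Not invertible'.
\text{Invertible}

The MA(q) characteristic polynomial is P(z) = 1 + 0.845z + 0.69z^2.
Invertibility requires all roots to lie outside the unit circle, i.e. |z| > 1 for every root.
Set 1 + (0.845) z + (0.69) z^2 = 0, i.e. a z^2 + b z + c = 0 with a = 0.69, b = 0.845, c = 1.
Discriminant D = b^2 - 4ac = (0.845)^2 - 4*(0.69)*1 = 0.714025 - (2.76) = -2.045975.
D < 0, so the roots are the complex-conjugate pair z = (-b +/- i sqrt(-D)) / (2a) = -0.6123 +/- 1.0365i.
For a conjugate pair |z|^2 = z * conj(z) = (product of roots) = c/a = 1/(0.69) = 1.449275, so |z| = sqrt(1.449275) = 1.2039 for both roots.
Moduli of all roots: 1.2039, 1.2039.
All moduli strictly greater than 1? Yes.
Verdict: Invertible.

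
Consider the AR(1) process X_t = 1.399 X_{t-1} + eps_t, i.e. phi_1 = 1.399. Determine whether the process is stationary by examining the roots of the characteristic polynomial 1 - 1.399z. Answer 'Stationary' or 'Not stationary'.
\text{Not stationary}

The AR(p) characteristic polynomial is P(z) = 1 - 1.399z.
Stationarity requires all roots to lie outside the unit circle, i.e. |z| > 1 for every root.
This is linear in z: 1 + (-1.399) z = 0  =>  z = -1/(-1.399) = 0.714796,  |z| = 0.714796.
Moduli of all roots: 0.7148.
All moduli strictly greater than 1? No.
Verdict: Not stationary.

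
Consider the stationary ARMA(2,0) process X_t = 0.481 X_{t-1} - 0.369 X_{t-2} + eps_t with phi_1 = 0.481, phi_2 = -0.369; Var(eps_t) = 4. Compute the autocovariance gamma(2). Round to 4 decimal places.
\gamma(2) = -1.0565

Multiply the model equation by X_{t-k} and take expectations. With theta_0 = psi_0 = 1 and psi_j the MA(infinity) weights, this gives
  gamma(k) - sum_i phi_i gamma(k-i) = c_k,
  c_k = sigma^2 * sum_{j=k..q} theta_j psi_{j-k}   (c_k = 0 for k > q),
using gamma(-m) = gamma(m).
Pure AR (q = 0): c_0 = sigma^2 = 4, c_k = 0 for k >= 1.
Equations for k = 0, 1, 2 (AR order 2, c_2 = 0):
  (E0) gamma(0) = phi_1 gamma(1) + phi_2 gamma(2) + c_0
  (E1) gamma(1) = phi_1 gamma(0) + phi_2 gamma(1) + c_1
  (E2) gamma(2) = phi_1 gamma(1) + phi_2 gamma(0)
From (E1): gamma(1) = A gamma(0) + B with
  A = phi_1 / (1 - phi_2) = 0.481 / 1.369 = 0.351351,   B = c_1 / (1 - phi_2) = 0 / 1.369 = 0.
Insert (E2) into (E0): gamma(0) (1 - phi_2^2) = phi_1 (1 + phi_2) gamma(1) + c_0.
  phi_1 (1 + phi_2) = (0.481)(0.631) = 0.303511,   1 - phi_2^2 = 0.863839.
Replace gamma(1) by A gamma(0) + B and collect gamma(0):
  gamma(0) [0.863839 - (0.303511)(0.351351)] = c_0 = 4
  gamma(0) * 0.7572 = 4
  gamma(0) = 4 / 0.7572 = 5.28262.
  gamma(1) = A gamma(0) = (0.351351)(5.28262) = 1.856056.
  gamma(2) = phi_1 gamma(1) + phi_2 gamma(0) = (0.481)(1.856056) + (-0.369)(5.28262) = -1.056524.
Therefore gamma(2) = -1.0565 (to 4 decimal places).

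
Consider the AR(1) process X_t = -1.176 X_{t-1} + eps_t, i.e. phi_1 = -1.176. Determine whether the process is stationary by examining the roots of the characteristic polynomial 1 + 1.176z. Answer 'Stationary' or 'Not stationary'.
\text{Not stationary}

The AR(p) characteristic polynomial is P(z) = 1 + 1.176z.
Stationarity requires all roots to lie outside the unit circle, i.e. |z| > 1 for every root.
This is linear in z: 1 + (1.176) z = 0  =>  z = -1/(1.176) = -0.85034,  |z| = 0.85034.
Moduli of all roots: 0.8503.
All moduli strictly greater than 1? No.
Verdict: Not stationary.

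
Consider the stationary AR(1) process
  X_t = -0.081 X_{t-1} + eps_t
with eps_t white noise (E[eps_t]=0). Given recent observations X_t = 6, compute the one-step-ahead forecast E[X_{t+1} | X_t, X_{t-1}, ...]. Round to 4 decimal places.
E[X_{t+1} \mid \mathcal F_t] = -0.4860

For an AR(p) model X_t = c + sum_i phi_i X_{t-i} + eps_t, the
one-step-ahead conditional mean is
  E[X_{t+1} | X_t, ...] = c + sum_i phi_i X_{t+1-i}.
Substitute known values:
  E[X_{t+1} | ...] = (-0.081) * (6)
                   = -0.4860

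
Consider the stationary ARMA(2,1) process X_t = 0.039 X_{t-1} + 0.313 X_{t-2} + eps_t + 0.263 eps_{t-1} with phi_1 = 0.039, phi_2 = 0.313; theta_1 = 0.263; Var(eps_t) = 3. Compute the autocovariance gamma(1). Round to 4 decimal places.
\gamma(1) = 1.3566

Multiply the model equation by X_{t-k} and take expectations. With theta_0 = psi_0 = 1 and psi_j the MA(infinity) weights, this gives
  gamma(k) - sum_i phi_i gamma(k-i) = c_k,
  c_k = sigma^2 * sum_{j=k..q} theta_j psi_{j-k}   (c_k = 0 for k > q),
using gamma(-m) = gamma(m).
psi-weights needed (psi_j = theta_j + sum_i phi_i psi_{j-i}):
  psi_1 = theta_1 + phi_1 = 0.263 + (0.039) = 0.302
Right-hand sides:
  c_0 = sigma^2 (1 + theta_1 psi_1) = 3 * (1 + (0.263)(0.302)) = 3 * 1.079426 = 3.238278
  c_1 = sigma^2 theta_1 = 3 * (0.263) = 0.789
  c_2 = 0
Equations for k = 0, 1, 2 (AR order 2, c_2 = 0):
  (E0) gamma(0) = phi_1 gamma(1) + phi_2 gamma(2) + c_0
  (E1) gamma(1) = phi_1 gamma(0) + phi_2 gamma(1) + c_1
  (E2) gamma(2) = phi_1 gamma(1) + phi_2 gamma(0)
From (E1): gamma(1) = A gamma(0) + B with
  A = phi_1 / (1 - phi_2) = 0.039 / 0.687 = 0.056769,   B = c_1 / (1 - phi_2) = 0.789 / 0.687 = 1.148472.
Insert (E2) into (E0): gamma(0) (1 - phi_2^2) = phi_1 (1 + phi_2) gamma(1) + c_0.
  phi_1 (1 + phi_2) = (0.039)(1.313) = 0.051207,   1 - phi_2^2 = 0.902031.
Replace gamma(1) by A gamma(0) + B and collect gamma(0):
  gamma(0) [0.902031 - (0.051207)(0.056769)] = (0.051207)(1.148472) + 3.238278
  gamma(0) * 0.899124 = 3.297088
  gamma(0) = 3.297088 / 0.899124 = 3.667.
  gamma(1) = A gamma(0) + B = (0.056769)(3.667) + (1.148472) = 1.356642.
Therefore gamma(1) = 1.3566 (to 4 decimal places).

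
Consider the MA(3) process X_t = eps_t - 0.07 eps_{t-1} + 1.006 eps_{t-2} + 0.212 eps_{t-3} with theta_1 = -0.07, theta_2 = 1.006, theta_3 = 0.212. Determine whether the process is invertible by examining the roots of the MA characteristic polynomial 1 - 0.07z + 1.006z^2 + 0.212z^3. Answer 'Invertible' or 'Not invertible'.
\text{Not invertible}

The MA(q) characteristic polynomial is P(z) = 1 - 0.07z + 1.006z^2 + 0.212z^3.
Invertibility requires all roots to lie outside the unit circle, i.e. |z| > 1 for every root.
Degree 3: look for a simple real root z0 first, then factor out (1 - z/z0) and solve the remaining quadratic.
Testing z0 = -5: P(-5) = 1 + (-0.07)(-5) + (1.006)(-5)^2 + (0.212)(-5)^3
  = 1 + (0.35) + (25.15) + (-26.5) = 0.  So z_0 = -5 is a root, |z_0| = 5.
Divide out the factor (1 + 0.2 z) = (1 - z/z0) (since 1/z0 = -0.2):
  P(z) = (1 + 0.2 z)(1 + (-0.27) z + (1.06) z^2)
  [check: z-coef -0.27 - (-0.2) = -0.07; z^2-coef 1.06 - (-0.2)(-0.27) = 1.006; z^3-coef -(-0.2)(1.06) = 0.212.]
Remaining roots from the quadratic factor 1 + (-0.27) z + (1.06) z^2:
  Set 1 + (-0.27) z + (1.06) z^2 = 0, i.e. a z^2 + b z + c = 0 with a = 1.06, b = -0.27, c = 1.
  Discriminant D = b^2 - 4ac = (-0.27)^2 - 4*(1.06)*1 = 0.0729 - (4.24) = -4.1671.
  D < 0, so the roots are the complex-conjugate pair z = (-b +/- i sqrt(-D)) / (2a) = 0.1274 +/- 0.9629i.
  For a conjugate pair |z|^2 = z * conj(z) = (product of roots) = c/a = 1/(1.06) = 0.943396, so |z| = sqrt(0.943396) = 0.9713 for both roots.
Moduli of all roots: 5.0000, 0.9713, 0.9713.
All moduli strictly greater than 1? No.
Verdict: Not invertible.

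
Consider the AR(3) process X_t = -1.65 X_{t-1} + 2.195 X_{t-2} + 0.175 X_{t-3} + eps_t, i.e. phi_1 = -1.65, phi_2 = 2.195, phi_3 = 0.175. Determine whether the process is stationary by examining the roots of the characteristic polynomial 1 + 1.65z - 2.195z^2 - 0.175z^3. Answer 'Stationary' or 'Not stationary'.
\text{Not stationary}

The AR(p) characteristic polynomial is P(z) = 1 + 1.65z - 2.195z^2 - 0.175z^3.
Stationarity requires all roots to lie outside the unit circle, i.e. |z| > 1 for every root.
Degree 3: look for a simple real root z0 first, then factor out (1 - z/z0) and solve the remaining quadratic.
Testing z0 = -0.4: P(-0.4) = 1 + (1.65)(-0.4) + (-2.195)(-0.4)^2 + (-0.175)(-0.4)^3
  = 1 + (-0.66) + (-0.3512) + (0.0112) = 0.  So z_0 = -0.4 is a root, |z_0| = 0.4.
Divide out the factor (1 + 2.5 z) = (1 - z/z0) (since 1/z0 = -2.5):
  P(z) = (1 + 2.5 z)(1 + (-0.85) z + (-0.07) z^2)
  [check: z-coef -0.85 - (-2.5) = 1.65; z^2-coef -0.07 - (-2.5)(-0.85) = -2.195; z^3-coef -(-2.5)(-0.07) = -0.175.]
Remaining roots from the quadratic factor 1 + (-0.85) z + (-0.07) z^2:
  Set 1 + (-0.85) z + (-0.07) z^2 = 0, i.e. a z^2 + b z + c = 0 with a = -0.07, b = -0.85, c = 1.
  Discriminant D = b^2 - 4ac = (-0.85)^2 - 4*(-0.07)*1 = 0.7225 - (-0.28) = 1.0025.
  D >= 0, so the roots are real: z = (-b +/- sqrt(D)) / (2a) = (0.85 +/- 1.001249) / (-0.14).
    z_1 = (0.85 + 1.001249) / (-0.14) = -13.2232,   |z_1| = 13.2232.
    z_2 = (0.85 - 1.001249) / (-0.14) = 1.0804,   |z_2| = 1.0804.
Moduli of all roots: 0.4000, 13.2232, 1.0804.
All moduli strictly greater than 1? No.
Verdict: Not stationary.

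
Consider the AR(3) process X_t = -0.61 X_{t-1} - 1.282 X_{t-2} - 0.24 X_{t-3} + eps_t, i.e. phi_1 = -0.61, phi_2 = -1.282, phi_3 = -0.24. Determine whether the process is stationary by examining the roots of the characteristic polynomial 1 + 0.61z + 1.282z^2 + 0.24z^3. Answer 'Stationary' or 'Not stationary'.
\text{Not stationary}

The AR(p) characteristic polynomial is P(z) = 1 + 0.61z + 1.282z^2 + 0.24z^3.
Stationarity requires all roots to lie outside the unit circle, i.e. |z| > 1 for every root.
Degree 3: look for a simple real root z0 first, then factor out (1 - z/z0) and solve the remaining quadratic.
Testing z0 = -5: P(-5) = 1 + (0.61)(-5) + (1.282)(-5)^2 + (0.24)(-5)^3
  = 1 + (-3.05) + (32.05) + (-30) = 0.  So z_0 = -5 is a root, |z_0| = 5.
Divide out the factor (1 + 0.2 z) = (1 - z/z0) (since 1/z0 = -0.2):
  P(z) = (1 + 0.2 z)(1 + (0.41) z + (1.2) z^2)
  [check: z-coef 0.41 - (-0.2) = 0.61; z^2-coef 1.2 - (-0.2)(0.41) = 1.282; z^3-coef -(-0.2)(1.2) = 0.24.]
Remaining roots from the quadratic factor 1 + (0.41) z + (1.2) z^2:
  Set 1 + (0.41) z + (1.2) z^2 = 0, i.e. a z^2 + b z + c = 0 with a = 1.2, b = 0.41, c = 1.
  Discriminant D = b^2 - 4ac = (0.41)^2 - 4*(1.2)*1 = 0.1681 - (4.8) = -4.6319.
  D < 0, so the roots are the complex-conjugate pair z = (-b +/- i sqrt(-D)) / (2a) = -0.1708 +/- 0.8967i.
  For a conjugate pair |z|^2 = z * conj(z) = (product of roots) = c/a = 1/(1.2) = 0.833333, so |z| = sqrt(0.833333) = 0.9129 for both roots.
Moduli of all roots: 5.0000, 0.9129, 0.9129.
All moduli strictly greater than 1? No.
Verdict: Not stationary.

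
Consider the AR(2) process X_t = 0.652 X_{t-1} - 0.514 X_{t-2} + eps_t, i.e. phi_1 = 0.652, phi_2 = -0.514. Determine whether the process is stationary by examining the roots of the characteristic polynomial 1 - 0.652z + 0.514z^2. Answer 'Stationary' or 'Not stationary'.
\text{Stationary}

The AR(p) characteristic polynomial is P(z) = 1 - 0.652z + 0.514z^2.
Stationarity requires all roots to lie outside the unit circle, i.e. |z| > 1 for every root.
Set 1 + (-0.652) z + (0.514) z^2 = 0, i.e. a z^2 + b z + c = 0 with a = 0.514, b = -0.652, c = 1.
Discriminant D = b^2 - 4ac = (-0.652)^2 - 4*(0.514)*1 = 0.425104 - (2.056) = -1.630896.
D < 0, so the roots are the complex-conjugate pair z = (-b +/- i sqrt(-D)) / (2a) = 0.6342 +/- 1.2423i.
For a conjugate pair |z|^2 = z * conj(z) = (product of roots) = c/a = 1/(0.514) = 1.945525, so |z| = sqrt(1.945525) = 1.3948 for both roots.
Moduli of all roots: 1.3948, 1.3948.
All moduli strictly greater than 1? Yes.
Verdict: Stationary.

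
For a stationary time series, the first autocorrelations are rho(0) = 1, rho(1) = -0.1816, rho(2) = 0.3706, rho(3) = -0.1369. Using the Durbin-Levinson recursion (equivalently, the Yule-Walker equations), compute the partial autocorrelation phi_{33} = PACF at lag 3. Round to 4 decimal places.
\phi_{33} = -0.0350

The PACF at lag k is phi_{kk}, the last component of the solution
to the Yule-Walker system G_k phi = r_k where
  (G_k)_{ij} = rho(|i - j|), (r_k)_i = rho(i), i,j = 1..k.
Equivalently, Durbin-Levinson gives phi_{kk} iteratively:
  phi_{11} = rho(1)
  phi_{kk} = [rho(k) - sum_{j=1..k-1} phi_{k-1,j} rho(k-j)]
            / [1 - sum_{j=1..k-1} phi_{k-1,j} rho(j)],
  phi_{k,j} = phi_{k-1,j} - phi_{kk} phi_{k-1,k-j},  j = 1..k-1.
Step k = 1:
  phi_11 = rho(1) = -0.1816.
Step k = 2:
  phi_22 = [rho(2) - phi_11 rho(1)] / [1 - phi_11 rho(1)] = [0.3706 - (-0.1816)(-0.1816)] / [1 - (-0.1816)(-0.1816)]
         = 0.33762144 / 0.96702144 = 0.349135.
  Update: phi_21 = phi_11 - phi_22 phi_11 = -0.1816 - (0.349135)(-0.1816) = -0.118197.
Step k = 3:
  phi_33 = [rho(3) - phi_21 rho(2) - phi_22 rho(1)] / [1 - phi_21 rho(1) - phi_22 rho(2)]
    numerator   = -0.1369 - (-0.118197)(0.3706) - (0.349135)(-0.1816) = -0.0296932
    denominator = 1 - (-0.118197)(-0.1816) - (0.349135)(0.3706) = 0.84914584
  phi_33 = -0.0296932 / 0.84914584 = -0.035.
Therefore phi_{33} = -0.0350.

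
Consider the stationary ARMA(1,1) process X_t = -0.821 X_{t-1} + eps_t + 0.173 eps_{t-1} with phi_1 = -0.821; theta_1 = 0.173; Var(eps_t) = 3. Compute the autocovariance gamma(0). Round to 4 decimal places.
\gamma(0) = 6.8646

Multiply the model equation by X_{t-k} and take expectations. With theta_0 = psi_0 = 1 and psi_j the MA(infinity) weights, this gives
  gamma(k) - sum_i phi_i gamma(k-i) = c_k,
  c_k = sigma^2 * sum_{j=k..q} theta_j psi_{j-k}   (c_k = 0 for k > q),
using gamma(-m) = gamma(m).
psi-weights needed (psi_j = theta_j + sum_i phi_i psi_{j-i}):
  psi_1 = theta_1 + phi_1 = 0.173 + (-0.821) = -0.648
Right-hand sides:
  c_0 = sigma^2 (1 + theta_1 psi_1) = 3 * (1 + (0.173)(-0.648)) = 3 * 0.887896 = 2.663688
  c_1 = sigma^2 theta_1 = 3 * (0.173) = 0.519
  c_2 = 0
Equations for k = 0 and k = 1 (AR order 1):
  gamma(0) = phi_1 gamma(1) + c_0
  gamma(1) = phi_1 gamma(0) + c_1
Substituting the second into the first: gamma(0) (1 - phi_1^2) = c_0 + phi_1 c_1, so
  gamma(0) = (c_0 + phi_1 c_1) / (1 - phi_1^2) = (2.663688 + (-0.821)(0.519)) / (1 - (-0.821)^2) = 2.237589 / 0.325959 = 6.864633.
Therefore gamma(0) = 6.8646 (to 4 decimal places).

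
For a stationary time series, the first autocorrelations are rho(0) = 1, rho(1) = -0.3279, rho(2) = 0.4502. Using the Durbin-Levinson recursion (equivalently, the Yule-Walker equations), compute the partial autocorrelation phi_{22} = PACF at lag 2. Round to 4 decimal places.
\phi_{22} = 0.3840

The PACF at lag k is phi_{kk}, the last component of the solution
to the Yule-Walker system G_k phi = r_k where
  (G_k)_{ij} = rho(|i - j|), (r_k)_i = rho(i), i,j = 1..k.
Equivalently, Durbin-Levinson gives phi_{kk} iteratively:
  phi_{11} = rho(1)
  phi_{kk} = [rho(k) - sum_{j=1..k-1} phi_{k-1,j} rho(k-j)]
            / [1 - sum_{j=1..k-1} phi_{k-1,j} rho(j)],
  phi_{k,j} = phi_{k-1,j} - phi_{kk} phi_{k-1,k-j},  j = 1..k-1.
Step k = 1:
  phi_11 = rho(1) = -0.3279.
Step k = 2:
  phi_22 = [rho(2) - phi_11 rho(1)] / [1 - phi_11 rho(1)] = [0.4502 - (-0.3279)(-0.3279)] / [1 - (-0.3279)(-0.3279)]
         = 0.34268159 / 0.89248159 = 0.384.
Therefore phi_{22} = 0.3840.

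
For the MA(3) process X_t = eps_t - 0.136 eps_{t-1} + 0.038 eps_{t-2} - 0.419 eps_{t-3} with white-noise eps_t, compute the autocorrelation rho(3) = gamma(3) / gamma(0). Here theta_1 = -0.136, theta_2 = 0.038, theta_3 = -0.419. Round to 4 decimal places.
\rho(3) = -0.3505

For an MA(q) process with theta_0 = 1, the autocovariance is
  gamma(k) = sigma^2 * sum_{i=0..q-k} theta_i * theta_{i+k},
and rho(k) = gamma(k) / gamma(0). Sigma^2 cancels.
  numerator   = (1)*(-0.419) = -0.419.
  denominator = (1)^2 + (-0.136)^2 + (0.038)^2 + (-0.419)^2 = 1.195501.
  rho(3) = -0.419 / 1.195501 = -0.3505.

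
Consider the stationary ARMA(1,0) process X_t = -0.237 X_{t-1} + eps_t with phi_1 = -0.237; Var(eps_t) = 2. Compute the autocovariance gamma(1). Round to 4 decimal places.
\gamma(1) = -0.5022

Multiply the model equation by X_{t-k} and take expectations. With theta_0 = psi_0 = 1 and psi_j the MA(infinity) weights, this gives
  gamma(k) - sum_i phi_i gamma(k-i) = c_k,
  c_k = sigma^2 * sum_{j=k..q} theta_j psi_{j-k}   (c_k = 0 for k > q),
using gamma(-m) = gamma(m).
Pure AR (q = 0): c_0 = sigma^2 = 2, c_k = 0 for k >= 1.
Equations for k = 0 and k = 1 (AR order 1):
  gamma(0) = phi_1 gamma(1) + c_0
  gamma(1) = phi_1 gamma(0) + c_1
Substituting the second into the first: gamma(0) (1 - phi_1^2) = c_0 + phi_1 c_1, so
  gamma(0) = c_0 / (1 - phi_1^2) = 2 / (1 - (-0.237)^2) = 2 / 0.943831 = 2.119023.
  gamma(1) = phi_1 gamma(0) = (-0.237)(2.119023) = -0.502209.
Therefore gamma(1) = -0.5022 (to 4 decimal places).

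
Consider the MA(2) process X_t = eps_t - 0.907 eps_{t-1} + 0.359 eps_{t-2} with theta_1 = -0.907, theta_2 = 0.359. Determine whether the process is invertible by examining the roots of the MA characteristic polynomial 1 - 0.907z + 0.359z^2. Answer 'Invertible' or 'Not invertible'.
\text{Invertible}

The MA(q) characteristic polynomial is P(z) = 1 - 0.907z + 0.359z^2.
Invertibility requires all roots to lie outside the unit circle, i.e. |z| > 1 for every root.
Set 1 + (-0.907) z + (0.359) z^2 = 0, i.e. a z^2 + b z + c = 0 with a = 0.359, b = -0.907, c = 1.
Discriminant D = b^2 - 4ac = (-0.907)^2 - 4*(0.359)*1 = 0.822649 - (1.436) = -0.613351.
D < 0, so the roots are the complex-conjugate pair z = (-b +/- i sqrt(-D)) / (2a) = 1.2632 +/- 1.0908i.
For a conjugate pair |z|^2 = z * conj(z) = (product of roots) = c/a = 1/(0.359) = 2.785515, so |z| = sqrt(2.785515) = 1.669 for both roots.
Moduli of all roots: 1.6690, 1.6690.
All moduli strictly greater than 1? Yes.
Verdict: Invertible.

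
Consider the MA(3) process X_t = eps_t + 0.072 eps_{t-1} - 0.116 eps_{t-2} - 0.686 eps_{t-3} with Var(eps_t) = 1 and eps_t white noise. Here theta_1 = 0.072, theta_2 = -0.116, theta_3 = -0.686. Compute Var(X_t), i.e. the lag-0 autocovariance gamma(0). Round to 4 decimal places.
\gamma(0) = 1.4892

For an MA(q) process X_t = eps_t + sum_i theta_i eps_{t-i} with
Var(eps_t) = sigma^2, the variance is
  gamma(0) = sigma^2 * (1 + sum_i theta_i^2).
  sum_i theta_i^2 = (0.072)^2 + (-0.116)^2 + (-0.686)^2 = 0.005184 + 0.013456 + 0.470596 = 0.489236.
  gamma(0) = 1 * (1 + 0.489236) = 1 * 1.489236 = 1.489236, which rounds to 1.4892.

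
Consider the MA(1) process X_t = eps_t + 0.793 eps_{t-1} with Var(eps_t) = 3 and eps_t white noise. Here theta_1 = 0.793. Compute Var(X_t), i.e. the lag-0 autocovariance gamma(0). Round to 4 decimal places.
\gamma(0) = 4.8865

For an MA(q) process X_t = eps_t + sum_i theta_i eps_{t-i} with
Var(eps_t) = sigma^2, the variance is
  gamma(0) = sigma^2 * (1 + sum_i theta_i^2).
  sum_i theta_i^2 = (0.793)^2 = 0.628849.
  gamma(0) = 3 * (1 + 0.628849) = 3 * 1.628849 = 4.886547, which rounds to 4.8865.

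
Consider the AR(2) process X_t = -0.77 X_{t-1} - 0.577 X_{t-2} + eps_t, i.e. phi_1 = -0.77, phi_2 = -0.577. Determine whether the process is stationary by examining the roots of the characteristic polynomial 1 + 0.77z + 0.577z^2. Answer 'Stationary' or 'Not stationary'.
\text{Stationary}

The AR(p) characteristic polynomial is P(z) = 1 + 0.77z + 0.577z^2.
Stationarity requires all roots to lie outside the unit circle, i.e. |z| > 1 for every root.
Set 1 + (0.77) z + (0.577) z^2 = 0, i.e. a z^2 + b z + c = 0 with a = 0.577, b = 0.77, c = 1.
Discriminant D = b^2 - 4ac = (0.77)^2 - 4*(0.577)*1 = 0.5929 - (2.308) = -1.7151.
D < 0, so the roots are the complex-conjugate pair z = (-b +/- i sqrt(-D)) / (2a) = -0.6672 +/- 1.1349i.
For a conjugate pair |z|^2 = z * conj(z) = (product of roots) = c/a = 1/(0.577) = 1.733102, so |z| = sqrt(1.733102) = 1.3165 for both roots.
Moduli of all roots: 1.3165, 1.3165.
All moduli strictly greater than 1? Yes.
Verdict: Stationary.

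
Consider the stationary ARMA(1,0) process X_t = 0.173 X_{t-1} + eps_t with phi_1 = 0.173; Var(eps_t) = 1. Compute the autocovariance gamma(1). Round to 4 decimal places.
\gamma(1) = 0.1783

Multiply the model equation by X_{t-k} and take expectations. With theta_0 = psi_0 = 1 and psi_j the MA(infinity) weights, this gives
  gamma(k) - sum_i phi_i gamma(k-i) = c_k,
  c_k = sigma^2 * sum_{j=k..q} theta_j psi_{j-k}   (c_k = 0 for k > q),
using gamma(-m) = gamma(m).
Pure AR (q = 0): c_0 = sigma^2 = 1, c_k = 0 for k >= 1.
Equations for k = 0 and k = 1 (AR order 1):
  gamma(0) = phi_1 gamma(1) + c_0
  gamma(1) = phi_1 gamma(0) + c_1
Substituting the second into the first: gamma(0) (1 - phi_1^2) = c_0 + phi_1 c_1, so
  gamma(0) = c_0 / (1 - phi_1^2) = 1 / (1 - (0.173)^2) = 1 / 0.970071 = 1.030852.
  gamma(1) = phi_1 gamma(0) = (0.173)(1.030852) = 0.178337.
Therefore gamma(1) = 0.1783 (to 4 decimal places).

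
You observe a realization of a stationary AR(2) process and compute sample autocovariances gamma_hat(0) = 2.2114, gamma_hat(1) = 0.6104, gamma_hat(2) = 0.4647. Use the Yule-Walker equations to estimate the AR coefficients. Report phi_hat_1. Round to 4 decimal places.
\hat\phi_{1} = 0.2360

The Yule-Walker equations for an AR(p) process read, in matrix form,
  Gamma_p phi = r_p,   with   (Gamma_p)_{ij} = gamma(|i - j|),
                       (r_p)_i = gamma(i),   i,j = 1..p.
Substitute the sample gammas (Toeplitz matrix and right-hand side of size 2):
  Gamma_p = [[2.2114, 0.6104], [0.6104, 2.2114]]
  r_p     = [0.6104, 0.4647]
Written out:
  2.2114 phi_1 + 0.6104 phi_2 = 0.6104
  0.6104 phi_1 + 2.2114 phi_2 = 0.4647
Solve by Cramer's rule:
  det = gamma(0)^2 - gamma(1)^2 = (2.2114)^2 - (0.6104)^2 = 4.89028996 - 0.37258816 = 4.5177018
  phi_hat_1 = [gamma(1) gamma(0) - gamma(1) gamma(2)] / det = [(0.6104)(2.2114) - (0.6104)(0.4647)] / 4.5177018 = 1.06618568 / 4.5177018 = 0.236
  phi_hat_2 = [gamma(0) gamma(2) - gamma(1)^2] / det = [(2.2114)(0.4647) - (0.6104)^2] / 4.5177018 = 0.65504942 / 4.5177018 = 0.145
So phi_hat = [0.2360, 0.1450].
Therefore phi_hat_1 = 0.2360.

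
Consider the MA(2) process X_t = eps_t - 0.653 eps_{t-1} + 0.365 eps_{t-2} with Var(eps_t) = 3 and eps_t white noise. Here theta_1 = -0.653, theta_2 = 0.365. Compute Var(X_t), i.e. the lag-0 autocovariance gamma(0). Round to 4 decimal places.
\gamma(0) = 4.6789

For an MA(q) process X_t = eps_t + sum_i theta_i eps_{t-i} with
Var(eps_t) = sigma^2, the variance is
  gamma(0) = sigma^2 * (1 + sum_i theta_i^2).
  sum_i theta_i^2 = (-0.653)^2 + (0.365)^2 = 0.426409 + 0.133225 = 0.559634.
  gamma(0) = 3 * (1 + 0.559634) = 3 * 1.559634 = 4.678902, which rounds to 4.6789.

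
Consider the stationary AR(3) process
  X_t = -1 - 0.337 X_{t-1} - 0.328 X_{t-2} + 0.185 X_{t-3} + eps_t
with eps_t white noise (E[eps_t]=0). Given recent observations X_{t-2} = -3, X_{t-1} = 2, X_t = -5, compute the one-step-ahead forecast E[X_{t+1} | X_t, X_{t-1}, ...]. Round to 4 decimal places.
E[X_{t+1} \mid \mathcal F_t] = -0.5260

For an AR(p) model X_t = c + sum_i phi_i X_{t-i} + eps_t, the
one-step-ahead conditional mean is
  E[X_{t+1} | X_t, ...] = c + sum_i phi_i X_{t+1-i}.
Substitute known values:
  E[X_{t+1} | ...] = -1 + (-0.337) * (-5) + (-0.328) * (2) + (0.185) * (-3)
                   = -0.5260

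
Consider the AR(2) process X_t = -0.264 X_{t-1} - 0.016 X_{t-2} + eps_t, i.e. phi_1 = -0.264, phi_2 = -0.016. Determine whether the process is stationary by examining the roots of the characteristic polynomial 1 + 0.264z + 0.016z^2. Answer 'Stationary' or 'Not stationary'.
\text{Stationary}

The AR(p) characteristic polynomial is P(z) = 1 + 0.264z + 0.016z^2.
Stationarity requires all roots to lie outside the unit circle, i.e. |z| > 1 for every root.
Set 1 + (0.264) z + (0.016) z^2 = 0, i.e. a z^2 + b z + c = 0 with a = 0.016, b = 0.264, c = 1.
Discriminant D = b^2 - 4ac = (0.264)^2 - 4*(0.016)*1 = 0.069696 - (0.064) = 0.005696.
D >= 0, so the roots are real: z = (-b +/- sqrt(D)) / (2a) = (-0.264 +/- 0.075472) / (0.032).
  z_1 = (-0.264 + 0.075472) / (0.032) = -5.8915,   |z_1| = 5.8915.
  z_2 = (-0.264 - 0.075472) / (0.032) = -10.6085,   |z_2| = 10.6085.
Moduli of all roots: 5.8915, 10.6085.
All moduli strictly greater than 1? Yes.
Verdict: Stationary.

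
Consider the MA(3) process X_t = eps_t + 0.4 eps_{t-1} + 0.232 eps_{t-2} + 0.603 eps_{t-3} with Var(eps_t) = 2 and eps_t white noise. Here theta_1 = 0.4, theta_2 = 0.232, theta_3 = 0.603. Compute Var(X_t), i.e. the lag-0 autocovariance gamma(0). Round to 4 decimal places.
\gamma(0) = 3.1549

For an MA(q) process X_t = eps_t + sum_i theta_i eps_{t-i} with
Var(eps_t) = sigma^2, the variance is
  gamma(0) = sigma^2 * (1 + sum_i theta_i^2).
  sum_i theta_i^2 = (0.4)^2 + (0.232)^2 + (0.603)^2 = 0.16 + 0.053824 + 0.363609 = 0.577433.
  gamma(0) = 2 * (1 + 0.577433) = 2 * 1.577433 = 3.154866, which rounds to 3.1549.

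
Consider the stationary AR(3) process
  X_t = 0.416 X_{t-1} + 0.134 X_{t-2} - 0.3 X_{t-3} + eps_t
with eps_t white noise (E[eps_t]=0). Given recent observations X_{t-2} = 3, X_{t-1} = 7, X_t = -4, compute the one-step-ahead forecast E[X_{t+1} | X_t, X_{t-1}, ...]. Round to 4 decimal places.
E[X_{t+1} \mid \mathcal F_t] = -1.6260

For an AR(p) model X_t = c + sum_i phi_i X_{t-i} + eps_t, the
one-step-ahead conditional mean is
  E[X_{t+1} | X_t, ...] = c + sum_i phi_i X_{t+1-i}.
Substitute known values:
  E[X_{t+1} | ...] = (0.416) * (-4) + (0.134) * (7) + (-0.3) * (3)
                   = -1.6260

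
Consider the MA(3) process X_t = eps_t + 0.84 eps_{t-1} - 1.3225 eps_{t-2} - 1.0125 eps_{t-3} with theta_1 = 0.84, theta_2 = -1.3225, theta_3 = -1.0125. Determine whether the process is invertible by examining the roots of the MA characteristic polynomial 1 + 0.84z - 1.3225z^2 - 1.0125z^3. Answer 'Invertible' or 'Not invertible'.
\text{Not invertible}

The MA(q) characteristic polynomial is P(z) = 1 + 0.84z - 1.3225z^2 - 1.0125z^3.
Invertibility requires all roots to lie outside the unit circle, i.e. |z| > 1 for every root.
Degree 3: look for a simple real root z0 first, then factor out (1 - z/z0) and solve the remaining quadratic.
Testing z0 = -0.8: P(-0.8) = 1 + (0.84)(-0.8) + (-1.3225)(-0.8)^2 + (-1.0125)(-0.8)^3
  = 1 + (-0.672) + (-0.8464) + (0.5184) = 0.  So z_0 = -0.8 is a root, |z_0| = 0.8.
Divide out the factor (1 + 1.25 z) = (1 - z/z0) (since 1/z0 = -1.25):
  P(z) = (1 + 1.25 z)(1 + (-0.41) z + (-0.81) z^2)
  [check: z-coef -0.41 - (-1.25) = 0.84; z^2-coef -0.81 - (-1.25)(-0.41) = -1.3225; z^3-coef -(-1.25)(-0.81) = -1.0125.]
Remaining roots from the quadratic factor 1 + (-0.41) z + (-0.81) z^2:
  Set 1 + (-0.41) z + (-0.81) z^2 = 0, i.e. a z^2 + b z + c = 0 with a = -0.81, b = -0.41, c = 1.
  Discriminant D = b^2 - 4ac = (-0.41)^2 - 4*(-0.81)*1 = 0.1681 - (-3.24) = 3.4081.
  D >= 0, so the roots are real: z = (-b +/- sqrt(D)) / (2a) = (0.41 +/- 1.846104) / (-1.62).
    z_1 = (0.41 + 1.846104) / (-1.62) = -1.3927,   |z_1| = 1.3927.
    z_2 = (0.41 - 1.846104) / (-1.62) = 0.8865,   |z_2| = 0.8865.
Moduli of all roots: 0.8000, 1.3927, 0.8865.
All moduli strictly greater than 1? No.
Verdict: Not invertible.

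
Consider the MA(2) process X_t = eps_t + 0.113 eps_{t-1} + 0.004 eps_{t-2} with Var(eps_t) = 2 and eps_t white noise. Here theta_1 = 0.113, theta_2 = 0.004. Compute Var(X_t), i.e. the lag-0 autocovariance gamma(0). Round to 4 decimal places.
\gamma(0) = 2.0256

For an MA(q) process X_t = eps_t + sum_i theta_i eps_{t-i} with
Var(eps_t) = sigma^2, the variance is
  gamma(0) = sigma^2 * (1 + sum_i theta_i^2).
  sum_i theta_i^2 = (0.113)^2 + (0.004)^2 = 0.012769 + 0.000016 = 0.012785.
  gamma(0) = 2 * (1 + 0.012785) = 2 * 1.012785 = 2.02557, which rounds to 2.0256.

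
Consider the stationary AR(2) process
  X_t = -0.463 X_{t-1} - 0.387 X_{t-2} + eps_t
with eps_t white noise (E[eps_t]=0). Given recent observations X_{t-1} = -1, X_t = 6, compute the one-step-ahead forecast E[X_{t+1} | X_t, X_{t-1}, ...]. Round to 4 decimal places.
E[X_{t+1} \mid \mathcal F_t] = -2.3910

For an AR(p) model X_t = c + sum_i phi_i X_{t-i} + eps_t, the
one-step-ahead conditional mean is
  E[X_{t+1} | X_t, ...] = c + sum_i phi_i X_{t+1-i}.
Substitute known values:
  E[X_{t+1} | ...] = (-0.463) * (6) + (-0.387) * (-1)
                   = -2.3910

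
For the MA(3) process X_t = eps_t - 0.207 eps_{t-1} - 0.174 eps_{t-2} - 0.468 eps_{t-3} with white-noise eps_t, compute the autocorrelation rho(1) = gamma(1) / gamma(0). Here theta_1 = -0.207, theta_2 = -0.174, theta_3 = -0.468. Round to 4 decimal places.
\rho(1) = -0.0693

For an MA(q) process with theta_0 = 1, the autocovariance is
  gamma(k) = sigma^2 * sum_{i=0..q-k} theta_i * theta_{i+k},
and rho(k) = gamma(k) / gamma(0). Sigma^2 cancels.
  numerator   = (1)*(-0.207) + (-0.207)*(-0.174) + (-0.174)*(-0.468) = -0.08955.
  denominator = (1)^2 + (-0.207)^2 + (-0.174)^2 + (-0.468)^2 = 1.292149.
  rho(1) = -0.08955 / 1.292149 = -0.0693.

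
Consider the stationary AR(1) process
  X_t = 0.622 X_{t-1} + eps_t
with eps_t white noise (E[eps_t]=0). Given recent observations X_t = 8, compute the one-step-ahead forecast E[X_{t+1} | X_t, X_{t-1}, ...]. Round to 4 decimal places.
E[X_{t+1} \mid \mathcal F_t] = 4.9760

For an AR(p) model X_t = c + sum_i phi_i X_{t-i} + eps_t, the
one-step-ahead conditional mean is
  E[X_{t+1} | X_t, ...] = c + sum_i phi_i X_{t+1-i}.
Substitute known values:
  E[X_{t+1} | ...] = (0.622) * (8)
                   = 4.9760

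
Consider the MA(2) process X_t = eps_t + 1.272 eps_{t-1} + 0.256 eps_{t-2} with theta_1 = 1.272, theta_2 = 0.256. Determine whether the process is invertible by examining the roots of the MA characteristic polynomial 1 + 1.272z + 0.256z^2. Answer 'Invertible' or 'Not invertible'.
\text{Not invertible}

The MA(q) characteristic polynomial is P(z) = 1 + 1.272z + 0.256z^2.
Invertibility requires all roots to lie outside the unit circle, i.e. |z| > 1 for every root.
Set 1 + (1.272) z + (0.256) z^2 = 0, i.e. a z^2 + b z + c = 0 with a = 0.256, b = 1.272, c = 1.
Discriminant D = b^2 - 4ac = (1.272)^2 - 4*(0.256)*1 = 1.617984 - (1.024) = 0.593984.
D >= 0, so the roots are real: z = (-b +/- sqrt(D)) / (2a) = (-1.272 +/- 0.770704) / (0.512).
  z_1 = (-1.272 + 0.770704) / (0.512) = -0.9791,   |z_1| = 0.9791.
  z_2 = (-1.272 - 0.770704) / (0.512) = -3.9897,   |z_2| = 3.9897.
Moduli of all roots: 0.9791, 3.9897.
All moduli strictly greater than 1? No.
Verdict: Not invertible.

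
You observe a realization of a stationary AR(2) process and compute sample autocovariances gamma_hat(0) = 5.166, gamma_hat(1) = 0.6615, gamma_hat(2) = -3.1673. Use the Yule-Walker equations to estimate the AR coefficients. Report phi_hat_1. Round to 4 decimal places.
\hat\phi_{1} = 0.2100

The Yule-Walker equations for an AR(p) process read, in matrix form,
  Gamma_p phi = r_p,   with   (Gamma_p)_{ij} = gamma(|i - j|),
                       (r_p)_i = gamma(i),   i,j = 1..p.
Substitute the sample gammas (Toeplitz matrix and right-hand side of size 2):
  Gamma_p = [[5.166, 0.6615], [0.6615, 5.166]]
  r_p     = [0.6615, -3.1673]
Written out:
  5.166 phi_1 + 0.6615 phi_2 = 0.6615
  0.6615 phi_1 + 5.166 phi_2 = -3.1673
Solve by Cramer's rule:
  det = gamma(0)^2 - gamma(1)^2 = (5.166)^2 - (0.6615)^2 = 26.687556 - 0.43758225 = 26.24997375
  phi_hat_1 = [gamma(1) gamma(0) - gamma(1) gamma(2)] / det = [(0.6615)(5.166) - (0.6615)(-3.1673)] / 26.24997375 = 5.51247795 / 26.24997375 = 0.21
  phi_hat_2 = [gamma(0) gamma(2) - gamma(1)^2] / det = [(5.166)(-3.1673) - (0.6615)^2] / 26.24997375 = -16.79985405 / 26.24997375 = -0.64
So phi_hat = [0.2100, -0.6400].
Therefore phi_hat_1 = 0.2100.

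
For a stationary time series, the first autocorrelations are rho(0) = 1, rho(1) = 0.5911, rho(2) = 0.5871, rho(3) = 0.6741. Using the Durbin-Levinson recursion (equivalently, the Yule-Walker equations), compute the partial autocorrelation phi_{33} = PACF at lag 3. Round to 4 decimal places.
\phi_{33} = 0.4220

The PACF at lag k is phi_{kk}, the last component of the solution
to the Yule-Walker system G_k phi = r_k where
  (G_k)_{ij} = rho(|i - j|), (r_k)_i = rho(i), i,j = 1..k.
Equivalently, Durbin-Levinson gives phi_{kk} iteratively:
  phi_{11} = rho(1)
  phi_{kk} = [rho(k) - sum_{j=1..k-1} phi_{k-1,j} rho(k-j)]
            / [1 - sum_{j=1..k-1} phi_{k-1,j} rho(j)],
  phi_{k,j} = phi_{k-1,j} - phi_{kk} phi_{k-1,k-j},  j = 1..k-1.
Step k = 1:
  phi_11 = rho(1) = 0.5911.
Step k = 2:
  phi_22 = [rho(2) - phi_11 rho(1)] / [1 - phi_11 rho(1)] = [0.5871 - (0.5911)(0.5911)] / [1 - (0.5911)(0.5911)]
         = 0.23770079 / 0.65060079 = 0.365356.
  Update: phi_21 = phi_11 - phi_22 phi_11 = 0.5911 - (0.365356)(0.5911) = 0.375138.
Step k = 3:
  phi_33 = [rho(3) - phi_21 rho(2) - phi_22 rho(1)] / [1 - phi_21 rho(1) - phi_22 rho(2)]
    numerator   = 0.6741 - (0.375138)(0.5871) - (0.365356)(0.5911) = 0.23789455
    denominator = 1 - (0.375138)(0.5911) - (0.365356)(0.5871) = 0.56375542
  phi_33 = 0.23789455 / 0.56375542 = 0.422.
Therefore phi_{33} = 0.4220.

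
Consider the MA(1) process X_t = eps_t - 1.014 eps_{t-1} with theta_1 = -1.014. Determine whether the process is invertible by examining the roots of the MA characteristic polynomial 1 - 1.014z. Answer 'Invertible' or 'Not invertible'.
\text{Not invertible}

The MA(q) characteristic polynomial is P(z) = 1 - 1.014z.
Invertibility requires all roots to lie outside the unit circle, i.e. |z| > 1 for every root.
This is linear in z: 1 + (-1.014) z = 0  =>  z = -1/(-1.014) = 0.986193,  |z| = 0.986193.
Moduli of all roots: 0.9862.
All moduli strictly greater than 1? No.
Verdict: Not invertible.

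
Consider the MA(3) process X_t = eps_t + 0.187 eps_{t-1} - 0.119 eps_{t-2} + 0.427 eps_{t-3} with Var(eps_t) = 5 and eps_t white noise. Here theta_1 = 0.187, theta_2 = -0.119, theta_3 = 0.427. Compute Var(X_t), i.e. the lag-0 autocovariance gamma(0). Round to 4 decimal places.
\gamma(0) = 6.1573

For an MA(q) process X_t = eps_t + sum_i theta_i eps_{t-i} with
Var(eps_t) = sigma^2, the variance is
  gamma(0) = sigma^2 * (1 + sum_i theta_i^2).
  sum_i theta_i^2 = (0.187)^2 + (-0.119)^2 + (0.427)^2 = 0.034969 + 0.014161 + 0.182329 = 0.231459.
  gamma(0) = 5 * (1 + 0.231459) = 5 * 1.231459 = 6.157295, which rounds to 6.1573.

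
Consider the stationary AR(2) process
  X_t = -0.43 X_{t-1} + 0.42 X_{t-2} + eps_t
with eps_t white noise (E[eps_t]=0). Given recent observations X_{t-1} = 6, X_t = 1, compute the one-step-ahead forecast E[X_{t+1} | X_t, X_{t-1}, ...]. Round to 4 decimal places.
E[X_{t+1} \mid \mathcal F_t] = 2.0900

For an AR(p) model X_t = c + sum_i phi_i X_{t-i} + eps_t, the
one-step-ahead conditional mean is
  E[X_{t+1} | X_t, ...] = c + sum_i phi_i X_{t+1-i}.
Substitute known values:
  E[X_{t+1} | ...] = (-0.43) * (1) + (0.42) * (6)
                   = 2.0900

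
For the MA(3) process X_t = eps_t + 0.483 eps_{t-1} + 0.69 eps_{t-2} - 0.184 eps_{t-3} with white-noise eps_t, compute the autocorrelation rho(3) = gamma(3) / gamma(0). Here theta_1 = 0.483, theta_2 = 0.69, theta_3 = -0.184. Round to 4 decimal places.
\rho(3) = -0.1056

For an MA(q) process with theta_0 = 1, the autocovariance is
  gamma(k) = sigma^2 * sum_{i=0..q-k} theta_i * theta_{i+k},
and rho(k) = gamma(k) / gamma(0). Sigma^2 cancels.
  numerator   = (1)*(-0.184) = -0.184.
  denominator = (1)^2 + (0.483)^2 + (0.69)^2 + (-0.184)^2 = 1.743245.
  rho(3) = -0.184 / 1.743245 = -0.1056.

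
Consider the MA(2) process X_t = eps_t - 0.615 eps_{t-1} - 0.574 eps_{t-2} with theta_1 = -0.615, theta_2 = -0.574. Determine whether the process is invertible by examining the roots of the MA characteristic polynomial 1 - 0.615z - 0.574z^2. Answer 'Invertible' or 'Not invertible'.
\text{Not invertible}

The MA(q) characteristic polynomial is P(z) = 1 - 0.615z - 0.574z^2.
Invertibility requires all roots to lie outside the unit circle, i.e. |z| > 1 for every root.
Set 1 + (-0.615) z + (-0.574) z^2 = 0, i.e. a z^2 + b z + c = 0 with a = -0.574, b = -0.615, c = 1.
Discriminant D = b^2 - 4ac = (-0.615)^2 - 4*(-0.574)*1 = 0.378225 - (-2.296) = 2.674225.
D >= 0, so the roots are real: z = (-b +/- sqrt(D)) / (2a) = (0.615 +/- 1.635306) / (-1.148).
  z_1 = (0.615 + 1.635306) / (-1.148) = -1.9602,   |z_1| = 1.9602.
  z_2 = (0.615 - 1.635306) / (-1.148) = 0.8888,   |z_2| = 0.8888.
Moduli of all roots: 1.9602, 0.8888.
All moduli strictly greater than 1? No.
Verdict: Not invertible.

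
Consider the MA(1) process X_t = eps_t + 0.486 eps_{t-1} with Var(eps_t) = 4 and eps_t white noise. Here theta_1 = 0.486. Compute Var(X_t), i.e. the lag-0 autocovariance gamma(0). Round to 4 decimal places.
\gamma(0) = 4.9448

For an MA(q) process X_t = eps_t + sum_i theta_i eps_{t-i} with
Var(eps_t) = sigma^2, the variance is
  gamma(0) = sigma^2 * (1 + sum_i theta_i^2).
  sum_i theta_i^2 = (0.486)^2 = 0.236196.
  gamma(0) = 4 * (1 + 0.236196) = 4 * 1.236196 = 4.944784, which rounds to 4.9448.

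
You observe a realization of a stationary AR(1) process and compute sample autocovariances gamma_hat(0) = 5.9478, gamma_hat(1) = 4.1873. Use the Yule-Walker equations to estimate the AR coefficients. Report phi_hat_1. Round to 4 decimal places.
\hat\phi_{1} = 0.7040

The Yule-Walker equations for an AR(p) process read, in matrix form,
  Gamma_p phi = r_p,   with   (Gamma_p)_{ij} = gamma(|i - j|),
                       (r_p)_i = gamma(i),   i,j = 1..p.
Substitute the sample gammas (Toeplitz matrix and right-hand side of size 1):
  Gamma_p = [[5.9478]]
  r_p     = [4.1873]
With p = 1 this is the single equation gamma(0) phi_1 = gamma(1):
  phi_hat_1 = gamma(1) / gamma(0) = 4.1873 / 5.9478 = 0.7040.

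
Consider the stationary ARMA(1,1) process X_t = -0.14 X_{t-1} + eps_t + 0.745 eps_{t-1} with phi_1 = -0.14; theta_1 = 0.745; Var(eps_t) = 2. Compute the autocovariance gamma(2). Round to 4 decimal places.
\gamma(2) = -0.1548

Multiply the model equation by X_{t-k} and take expectations. With theta_0 = psi_0 = 1 and psi_j the MA(infinity) weights, this gives
  gamma(k) - sum_i phi_i gamma(k-i) = c_k,
  c_k = sigma^2 * sum_{j=k..q} theta_j psi_{j-k}   (c_k = 0 for k > q),
using gamma(-m) = gamma(m).
psi-weights needed (psi_j = theta_j + sum_i phi_i psi_{j-i}):
  psi_1 = theta_1 + phi_1 = 0.745 + (-0.14) = 0.605
Right-hand sides:
  c_0 = sigma^2 (1 + theta_1 psi_1) = 2 * (1 + (0.745)(0.605)) = 2 * 1.450725 = 2.90145
  c_1 = sigma^2 theta_1 = 2 * (0.745) = 1.49
  c_2 = 0
Equations for k = 0 and k = 1 (AR order 1):
  gamma(0) = phi_1 gamma(1) + c_0
  gamma(1) = phi_1 gamma(0) + c_1
Substituting the second into the first: gamma(0) (1 - phi_1^2) = c_0 + phi_1 c_1, so
  gamma(0) = (c_0 + phi_1 c_1) / (1 - phi_1^2) = (2.90145 + (-0.14)(1.49)) / (1 - (-0.14)^2) = 2.69285 / 0.9804 = 2.746685.
  gamma(1) = phi_1 gamma(0) + c_1 = (-0.14)(2.746685) + (1.49) = 1.105464.
For k = 2 (> q): gamma(2) = phi_1 gamma(1) = (-0.14)(1.105464) = -0.154765.
Therefore gamma(2) = -0.1548 (to 4 decimal places).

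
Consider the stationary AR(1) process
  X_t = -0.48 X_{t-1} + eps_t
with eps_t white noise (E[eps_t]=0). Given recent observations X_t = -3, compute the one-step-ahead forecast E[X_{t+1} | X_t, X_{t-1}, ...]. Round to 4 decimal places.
E[X_{t+1} \mid \mathcal F_t] = 1.4400

For an AR(p) model X_t = c + sum_i phi_i X_{t-i} + eps_t, the
one-step-ahead conditional mean is
  E[X_{t+1} | X_t, ...] = c + sum_i phi_i X_{t+1-i}.
Substitute known values:
  E[X_{t+1} | ...] = (-0.48) * (-3)
                   = 1.4400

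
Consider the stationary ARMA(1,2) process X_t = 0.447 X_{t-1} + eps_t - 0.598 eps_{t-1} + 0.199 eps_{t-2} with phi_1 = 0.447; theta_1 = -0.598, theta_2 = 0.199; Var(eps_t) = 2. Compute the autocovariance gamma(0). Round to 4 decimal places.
\gamma(0) = 2.0888

Multiply the model equation by X_{t-k} and take expectations. With theta_0 = psi_0 = 1 and psi_j the MA(infinity) weights, this gives
  gamma(k) - sum_i phi_i gamma(k-i) = c_k,
  c_k = sigma^2 * sum_{j=k..q} theta_j psi_{j-k}   (c_k = 0 for k > q),
using gamma(-m) = gamma(m).
psi-weights needed (psi_j = theta_j + sum_i phi_i psi_{j-i}):
  psi_1 = theta_1 + phi_1 = -0.598 + (0.447) = -0.151
  psi_2 = theta_2 + phi_1 psi_1 = 0.199 + (0.447)(-0.151) = 0.131503
Right-hand sides:
  c_0 = sigma^2 (1 + theta_1 psi_1 + theta_2 psi_2) = 2 * (1 + (-0.598)(-0.151) + (0.199)(0.131503)) = 2 * 1.116467 = 2.232934
  c_1 = sigma^2 (theta_1 + theta_2 psi_1) = 2 * (-0.598 + (0.199)(-0.151)) = -1.256098
  c_2 = sigma^2 theta_2 = 2 * (0.199) = 0.398
Equations for k = 0 and k = 1 (AR order 1):
  gamma(0) = phi_1 gamma(1) + c_0
  gamma(1) = phi_1 gamma(0) + c_1
Substituting the second into the first: gamma(0) (1 - phi_1^2) = c_0 + phi_1 c_1, so
  gamma(0) = (c_0 + phi_1 c_1) / (1 - phi_1^2) = (2.232934 + (0.447)(-1.256098)) / (1 - (0.447)^2) = 1.671458 / 0.800191 = 2.088824.
Therefore gamma(0) = 2.0888 (to 4 decimal places).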